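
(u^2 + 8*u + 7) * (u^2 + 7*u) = u^4 + 15*u^3 + 63*u^2 + 49*u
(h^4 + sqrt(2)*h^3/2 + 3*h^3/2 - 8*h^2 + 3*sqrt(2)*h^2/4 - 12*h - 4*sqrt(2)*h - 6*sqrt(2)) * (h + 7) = h^5 + sqrt(2)*h^4/2 + 17*h^4/2 + 5*h^3/2 + 17*sqrt(2)*h^3/4 - 68*h^2 + 5*sqrt(2)*h^2/4 - 84*h - 34*sqrt(2)*h - 42*sqrt(2)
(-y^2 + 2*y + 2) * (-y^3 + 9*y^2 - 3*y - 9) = y^5 - 11*y^4 + 19*y^3 + 21*y^2 - 24*y - 18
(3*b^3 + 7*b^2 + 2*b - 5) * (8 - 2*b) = -6*b^4 + 10*b^3 + 52*b^2 + 26*b - 40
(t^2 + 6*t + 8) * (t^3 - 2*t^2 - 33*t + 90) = t^5 + 4*t^4 - 37*t^3 - 124*t^2 + 276*t + 720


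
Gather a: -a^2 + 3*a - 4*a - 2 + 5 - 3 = -a^2 - a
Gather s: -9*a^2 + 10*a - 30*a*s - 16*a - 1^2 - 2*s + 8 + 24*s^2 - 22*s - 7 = -9*a^2 - 6*a + 24*s^2 + s*(-30*a - 24)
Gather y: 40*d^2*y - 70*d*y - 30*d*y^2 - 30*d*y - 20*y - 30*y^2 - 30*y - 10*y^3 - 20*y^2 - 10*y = -10*y^3 + y^2*(-30*d - 50) + y*(40*d^2 - 100*d - 60)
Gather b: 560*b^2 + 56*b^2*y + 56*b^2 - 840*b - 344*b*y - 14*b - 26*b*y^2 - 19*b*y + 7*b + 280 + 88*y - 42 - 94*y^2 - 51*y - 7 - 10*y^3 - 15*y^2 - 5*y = b^2*(56*y + 616) + b*(-26*y^2 - 363*y - 847) - 10*y^3 - 109*y^2 + 32*y + 231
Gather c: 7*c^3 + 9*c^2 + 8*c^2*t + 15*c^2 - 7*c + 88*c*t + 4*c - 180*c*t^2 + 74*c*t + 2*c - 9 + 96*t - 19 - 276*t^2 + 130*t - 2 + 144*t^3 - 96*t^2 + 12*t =7*c^3 + c^2*(8*t + 24) + c*(-180*t^2 + 162*t - 1) + 144*t^3 - 372*t^2 + 238*t - 30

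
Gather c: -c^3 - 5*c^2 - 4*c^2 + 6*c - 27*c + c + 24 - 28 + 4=-c^3 - 9*c^2 - 20*c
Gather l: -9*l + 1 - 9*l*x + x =l*(-9*x - 9) + x + 1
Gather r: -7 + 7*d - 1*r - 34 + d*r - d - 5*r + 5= 6*d + r*(d - 6) - 36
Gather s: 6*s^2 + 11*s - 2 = 6*s^2 + 11*s - 2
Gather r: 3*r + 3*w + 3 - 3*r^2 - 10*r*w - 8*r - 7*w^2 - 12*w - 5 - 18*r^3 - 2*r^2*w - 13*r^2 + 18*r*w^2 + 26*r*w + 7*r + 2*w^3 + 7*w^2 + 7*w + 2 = -18*r^3 + r^2*(-2*w - 16) + r*(18*w^2 + 16*w + 2) + 2*w^3 - 2*w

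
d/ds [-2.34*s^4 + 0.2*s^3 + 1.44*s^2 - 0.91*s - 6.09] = -9.36*s^3 + 0.6*s^2 + 2.88*s - 0.91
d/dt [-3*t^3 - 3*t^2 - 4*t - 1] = -9*t^2 - 6*t - 4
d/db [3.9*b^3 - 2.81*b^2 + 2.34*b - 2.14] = 11.7*b^2 - 5.62*b + 2.34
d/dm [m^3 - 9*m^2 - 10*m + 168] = 3*m^2 - 18*m - 10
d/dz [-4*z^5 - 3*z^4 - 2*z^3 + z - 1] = -20*z^4 - 12*z^3 - 6*z^2 + 1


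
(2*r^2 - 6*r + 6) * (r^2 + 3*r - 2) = 2*r^4 - 16*r^2 + 30*r - 12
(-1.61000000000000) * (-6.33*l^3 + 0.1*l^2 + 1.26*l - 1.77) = 10.1913*l^3 - 0.161*l^2 - 2.0286*l + 2.8497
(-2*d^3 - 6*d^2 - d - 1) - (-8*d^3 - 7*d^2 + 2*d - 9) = 6*d^3 + d^2 - 3*d + 8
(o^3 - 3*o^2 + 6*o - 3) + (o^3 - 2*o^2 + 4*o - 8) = 2*o^3 - 5*o^2 + 10*o - 11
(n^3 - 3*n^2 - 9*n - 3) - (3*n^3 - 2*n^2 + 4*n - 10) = -2*n^3 - n^2 - 13*n + 7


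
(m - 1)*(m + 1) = m^2 - 1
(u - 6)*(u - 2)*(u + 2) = u^3 - 6*u^2 - 4*u + 24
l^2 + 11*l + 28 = (l + 4)*(l + 7)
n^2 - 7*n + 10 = (n - 5)*(n - 2)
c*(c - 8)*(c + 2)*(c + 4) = c^4 - 2*c^3 - 40*c^2 - 64*c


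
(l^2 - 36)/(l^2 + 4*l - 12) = (l - 6)/(l - 2)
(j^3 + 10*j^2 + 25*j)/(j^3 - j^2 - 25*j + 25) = j*(j + 5)/(j^2 - 6*j + 5)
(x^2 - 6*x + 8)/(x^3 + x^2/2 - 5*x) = 2*(x - 4)/(x*(2*x + 5))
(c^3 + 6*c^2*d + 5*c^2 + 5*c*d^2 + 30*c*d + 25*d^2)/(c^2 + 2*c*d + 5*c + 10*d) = (c^2 + 6*c*d + 5*d^2)/(c + 2*d)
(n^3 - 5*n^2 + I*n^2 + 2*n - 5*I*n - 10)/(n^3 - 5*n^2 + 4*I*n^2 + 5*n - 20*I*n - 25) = (n + 2*I)/(n + 5*I)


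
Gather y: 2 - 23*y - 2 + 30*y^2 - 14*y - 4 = 30*y^2 - 37*y - 4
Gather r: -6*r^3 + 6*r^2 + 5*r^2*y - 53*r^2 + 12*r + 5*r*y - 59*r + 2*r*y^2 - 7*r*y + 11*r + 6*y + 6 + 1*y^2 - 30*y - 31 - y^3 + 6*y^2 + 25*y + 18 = -6*r^3 + r^2*(5*y - 47) + r*(2*y^2 - 2*y - 36) - y^3 + 7*y^2 + y - 7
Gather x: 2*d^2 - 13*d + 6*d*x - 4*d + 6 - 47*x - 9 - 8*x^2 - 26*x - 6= 2*d^2 - 17*d - 8*x^2 + x*(6*d - 73) - 9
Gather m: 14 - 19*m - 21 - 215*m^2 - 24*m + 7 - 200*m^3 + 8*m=-200*m^3 - 215*m^2 - 35*m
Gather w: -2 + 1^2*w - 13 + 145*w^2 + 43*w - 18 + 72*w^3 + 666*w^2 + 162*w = 72*w^3 + 811*w^2 + 206*w - 33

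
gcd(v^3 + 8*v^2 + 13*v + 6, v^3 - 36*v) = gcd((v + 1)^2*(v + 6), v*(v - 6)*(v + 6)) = v + 6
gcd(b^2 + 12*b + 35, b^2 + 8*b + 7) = b + 7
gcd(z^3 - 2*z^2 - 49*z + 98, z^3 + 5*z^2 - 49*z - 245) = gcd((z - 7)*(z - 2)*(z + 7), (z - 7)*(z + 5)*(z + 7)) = z^2 - 49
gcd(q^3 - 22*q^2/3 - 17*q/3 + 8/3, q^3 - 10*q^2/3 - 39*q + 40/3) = q^2 - 25*q/3 + 8/3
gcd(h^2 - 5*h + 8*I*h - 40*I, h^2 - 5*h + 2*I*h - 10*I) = h - 5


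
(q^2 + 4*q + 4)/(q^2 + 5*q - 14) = (q^2 + 4*q + 4)/(q^2 + 5*q - 14)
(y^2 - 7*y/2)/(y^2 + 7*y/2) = (2*y - 7)/(2*y + 7)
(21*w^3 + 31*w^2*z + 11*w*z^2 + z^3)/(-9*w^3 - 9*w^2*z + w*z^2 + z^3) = (7*w + z)/(-3*w + z)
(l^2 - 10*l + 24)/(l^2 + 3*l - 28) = (l - 6)/(l + 7)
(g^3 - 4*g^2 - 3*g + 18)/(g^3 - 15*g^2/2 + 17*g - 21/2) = 2*(g^2 - g - 6)/(2*g^2 - 9*g + 7)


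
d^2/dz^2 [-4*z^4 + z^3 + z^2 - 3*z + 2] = -48*z^2 + 6*z + 2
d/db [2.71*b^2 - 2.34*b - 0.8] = 5.42*b - 2.34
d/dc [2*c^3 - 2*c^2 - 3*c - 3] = 6*c^2 - 4*c - 3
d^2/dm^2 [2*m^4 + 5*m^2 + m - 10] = 24*m^2 + 10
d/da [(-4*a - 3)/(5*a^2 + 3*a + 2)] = (20*a^2 + 30*a + 1)/(25*a^4 + 30*a^3 + 29*a^2 + 12*a + 4)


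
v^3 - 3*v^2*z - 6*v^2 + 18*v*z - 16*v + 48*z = (v - 8)*(v + 2)*(v - 3*z)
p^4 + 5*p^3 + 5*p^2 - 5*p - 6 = (p - 1)*(p + 1)*(p + 2)*(p + 3)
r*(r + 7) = r^2 + 7*r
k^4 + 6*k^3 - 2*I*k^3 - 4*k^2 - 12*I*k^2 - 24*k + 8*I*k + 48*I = (k - 2)*(k + 2)*(k + 6)*(k - 2*I)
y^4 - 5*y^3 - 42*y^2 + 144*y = y*(y - 8)*(y - 3)*(y + 6)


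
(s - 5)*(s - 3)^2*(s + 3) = s^4 - 8*s^3 + 6*s^2 + 72*s - 135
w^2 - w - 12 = (w - 4)*(w + 3)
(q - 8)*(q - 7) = q^2 - 15*q + 56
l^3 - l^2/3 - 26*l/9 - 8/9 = (l - 2)*(l + 1/3)*(l + 4/3)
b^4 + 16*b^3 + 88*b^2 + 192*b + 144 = (b + 2)^2*(b + 6)^2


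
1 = 1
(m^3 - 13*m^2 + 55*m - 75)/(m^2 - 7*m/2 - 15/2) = 2*(m^2 - 8*m + 15)/(2*m + 3)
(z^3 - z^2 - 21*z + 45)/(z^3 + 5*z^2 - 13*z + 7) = (z^3 - z^2 - 21*z + 45)/(z^3 + 5*z^2 - 13*z + 7)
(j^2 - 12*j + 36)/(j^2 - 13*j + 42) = (j - 6)/(j - 7)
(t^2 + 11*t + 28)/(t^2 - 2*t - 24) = (t + 7)/(t - 6)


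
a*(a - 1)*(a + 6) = a^3 + 5*a^2 - 6*a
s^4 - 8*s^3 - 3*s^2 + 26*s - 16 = (s - 8)*(s - 1)^2*(s + 2)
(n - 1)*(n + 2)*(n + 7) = n^3 + 8*n^2 + 5*n - 14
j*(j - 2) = j^2 - 2*j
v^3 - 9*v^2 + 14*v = v*(v - 7)*(v - 2)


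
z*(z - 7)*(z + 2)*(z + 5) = z^4 - 39*z^2 - 70*z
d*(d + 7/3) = d^2 + 7*d/3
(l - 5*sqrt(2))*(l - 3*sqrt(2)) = l^2 - 8*sqrt(2)*l + 30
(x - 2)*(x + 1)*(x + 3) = x^3 + 2*x^2 - 5*x - 6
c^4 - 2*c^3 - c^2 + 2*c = c*(c - 2)*(c - 1)*(c + 1)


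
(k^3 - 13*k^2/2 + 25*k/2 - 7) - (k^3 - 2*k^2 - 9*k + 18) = -9*k^2/2 + 43*k/2 - 25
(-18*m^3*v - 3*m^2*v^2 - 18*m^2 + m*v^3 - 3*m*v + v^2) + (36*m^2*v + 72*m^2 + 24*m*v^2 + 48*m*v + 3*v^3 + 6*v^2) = -18*m^3*v - 3*m^2*v^2 + 36*m^2*v + 54*m^2 + m*v^3 + 24*m*v^2 + 45*m*v + 3*v^3 + 7*v^2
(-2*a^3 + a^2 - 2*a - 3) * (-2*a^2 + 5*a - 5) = 4*a^5 - 12*a^4 + 19*a^3 - 9*a^2 - 5*a + 15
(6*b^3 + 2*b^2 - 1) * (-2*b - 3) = -12*b^4 - 22*b^3 - 6*b^2 + 2*b + 3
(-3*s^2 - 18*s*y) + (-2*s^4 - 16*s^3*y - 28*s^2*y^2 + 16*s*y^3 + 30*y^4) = -2*s^4 - 16*s^3*y - 28*s^2*y^2 - 3*s^2 + 16*s*y^3 - 18*s*y + 30*y^4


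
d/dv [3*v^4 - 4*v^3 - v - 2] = 12*v^3 - 12*v^2 - 1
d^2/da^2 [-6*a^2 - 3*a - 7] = -12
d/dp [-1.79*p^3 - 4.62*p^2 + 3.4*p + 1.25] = -5.37*p^2 - 9.24*p + 3.4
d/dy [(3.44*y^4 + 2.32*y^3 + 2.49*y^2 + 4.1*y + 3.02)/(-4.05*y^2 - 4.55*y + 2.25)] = (-27.864*y^5 - 56.352*y^4 + 9.84800000000001*y^3 + 20.9355*y^2 + 35.667*y + 22.966)/(16.4025*y^4 + 36.855*y^3 + 2.4775*y^2 - 20.475*y + 5.0625)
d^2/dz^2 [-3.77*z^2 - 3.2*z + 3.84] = -7.54000000000000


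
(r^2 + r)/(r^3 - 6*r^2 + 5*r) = (r + 1)/(r^2 - 6*r + 5)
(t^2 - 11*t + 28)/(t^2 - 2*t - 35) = (t - 4)/(t + 5)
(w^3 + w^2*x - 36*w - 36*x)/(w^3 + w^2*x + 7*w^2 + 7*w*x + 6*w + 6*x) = (w - 6)/(w + 1)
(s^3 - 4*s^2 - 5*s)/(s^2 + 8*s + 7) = s*(s - 5)/(s + 7)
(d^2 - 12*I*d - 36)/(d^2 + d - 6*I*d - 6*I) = (d - 6*I)/(d + 1)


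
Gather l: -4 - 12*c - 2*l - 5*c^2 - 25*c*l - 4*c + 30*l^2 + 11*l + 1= -5*c^2 - 16*c + 30*l^2 + l*(9 - 25*c) - 3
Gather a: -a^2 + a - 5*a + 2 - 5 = -a^2 - 4*a - 3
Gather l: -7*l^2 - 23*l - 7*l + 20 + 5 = -7*l^2 - 30*l + 25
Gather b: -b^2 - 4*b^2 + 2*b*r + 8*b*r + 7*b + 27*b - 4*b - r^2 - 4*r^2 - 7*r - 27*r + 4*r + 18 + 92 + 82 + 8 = -5*b^2 + b*(10*r + 30) - 5*r^2 - 30*r + 200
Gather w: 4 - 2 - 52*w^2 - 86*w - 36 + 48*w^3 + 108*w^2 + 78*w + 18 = 48*w^3 + 56*w^2 - 8*w - 16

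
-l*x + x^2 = x*(-l + x)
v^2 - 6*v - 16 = (v - 8)*(v + 2)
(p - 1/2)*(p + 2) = p^2 + 3*p/2 - 1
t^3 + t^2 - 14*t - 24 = (t - 4)*(t + 2)*(t + 3)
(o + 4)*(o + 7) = o^2 + 11*o + 28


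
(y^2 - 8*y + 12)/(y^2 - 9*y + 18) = (y - 2)/(y - 3)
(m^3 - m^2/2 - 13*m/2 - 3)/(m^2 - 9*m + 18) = (m^2 + 5*m/2 + 1)/(m - 6)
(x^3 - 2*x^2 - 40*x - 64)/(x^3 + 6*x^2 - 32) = (x^2 - 6*x - 16)/(x^2 + 2*x - 8)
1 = 1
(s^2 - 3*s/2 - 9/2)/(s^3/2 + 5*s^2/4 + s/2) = 2*(2*s^2 - 3*s - 9)/(s*(2*s^2 + 5*s + 2))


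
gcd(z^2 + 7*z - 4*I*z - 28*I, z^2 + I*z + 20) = z - 4*I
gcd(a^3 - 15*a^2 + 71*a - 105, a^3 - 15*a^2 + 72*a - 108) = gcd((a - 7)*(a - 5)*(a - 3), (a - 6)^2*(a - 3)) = a - 3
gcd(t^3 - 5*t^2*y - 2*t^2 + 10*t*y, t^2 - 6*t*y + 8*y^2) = 1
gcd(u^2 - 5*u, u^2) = u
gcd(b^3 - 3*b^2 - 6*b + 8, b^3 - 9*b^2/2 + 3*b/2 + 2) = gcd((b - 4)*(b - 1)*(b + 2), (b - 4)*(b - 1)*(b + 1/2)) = b^2 - 5*b + 4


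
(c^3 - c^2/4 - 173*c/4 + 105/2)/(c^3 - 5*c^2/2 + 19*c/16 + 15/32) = 8*(c^2 + c - 42)/(8*c^2 - 10*c - 3)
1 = 1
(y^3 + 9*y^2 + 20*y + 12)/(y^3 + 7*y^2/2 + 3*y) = 2*(y^2 + 7*y + 6)/(y*(2*y + 3))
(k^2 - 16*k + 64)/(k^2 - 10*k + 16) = (k - 8)/(k - 2)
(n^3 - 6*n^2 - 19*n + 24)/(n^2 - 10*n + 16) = (n^2 + 2*n - 3)/(n - 2)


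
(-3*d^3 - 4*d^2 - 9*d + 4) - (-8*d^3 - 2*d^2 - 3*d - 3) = 5*d^3 - 2*d^2 - 6*d + 7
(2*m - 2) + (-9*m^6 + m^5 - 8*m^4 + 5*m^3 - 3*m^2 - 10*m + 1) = -9*m^6 + m^5 - 8*m^4 + 5*m^3 - 3*m^2 - 8*m - 1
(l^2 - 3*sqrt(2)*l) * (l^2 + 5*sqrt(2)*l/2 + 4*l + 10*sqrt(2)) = l^4 - sqrt(2)*l^3/2 + 4*l^3 - 15*l^2 - 2*sqrt(2)*l^2 - 60*l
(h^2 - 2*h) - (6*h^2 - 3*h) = -5*h^2 + h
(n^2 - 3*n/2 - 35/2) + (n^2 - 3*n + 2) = 2*n^2 - 9*n/2 - 31/2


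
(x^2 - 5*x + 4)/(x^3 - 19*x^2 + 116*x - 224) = (x - 1)/(x^2 - 15*x + 56)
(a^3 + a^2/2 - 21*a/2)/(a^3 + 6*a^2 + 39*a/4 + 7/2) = 2*a*(a - 3)/(2*a^2 + 5*a + 2)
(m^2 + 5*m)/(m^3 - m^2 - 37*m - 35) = m/(m^2 - 6*m - 7)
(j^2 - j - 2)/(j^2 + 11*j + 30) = (j^2 - j - 2)/(j^2 + 11*j + 30)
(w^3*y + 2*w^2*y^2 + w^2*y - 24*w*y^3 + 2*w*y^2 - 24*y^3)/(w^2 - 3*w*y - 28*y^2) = y*(-w^3 - 2*w^2*y - w^2 + 24*w*y^2 - 2*w*y + 24*y^2)/(-w^2 + 3*w*y + 28*y^2)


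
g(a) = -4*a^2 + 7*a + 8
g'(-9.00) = 79.00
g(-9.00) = -379.00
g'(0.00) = 7.00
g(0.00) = 8.00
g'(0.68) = 1.56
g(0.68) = 10.91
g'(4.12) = -25.96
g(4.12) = -31.06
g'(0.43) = 3.56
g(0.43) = 10.27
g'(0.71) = 1.32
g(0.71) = 10.95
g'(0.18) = 5.56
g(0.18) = 9.13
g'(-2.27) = 25.16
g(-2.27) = -28.50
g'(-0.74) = 12.92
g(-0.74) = 0.63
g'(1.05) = -1.40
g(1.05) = 10.94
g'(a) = 7 - 8*a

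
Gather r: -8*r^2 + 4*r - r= -8*r^2 + 3*r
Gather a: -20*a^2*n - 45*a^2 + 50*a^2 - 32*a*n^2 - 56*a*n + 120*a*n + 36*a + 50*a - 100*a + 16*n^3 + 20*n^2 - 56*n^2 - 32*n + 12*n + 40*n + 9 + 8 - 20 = a^2*(5 - 20*n) + a*(-32*n^2 + 64*n - 14) + 16*n^3 - 36*n^2 + 20*n - 3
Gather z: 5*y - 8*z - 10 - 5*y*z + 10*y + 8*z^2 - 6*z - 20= 15*y + 8*z^2 + z*(-5*y - 14) - 30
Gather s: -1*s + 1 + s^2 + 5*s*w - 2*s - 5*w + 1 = s^2 + s*(5*w - 3) - 5*w + 2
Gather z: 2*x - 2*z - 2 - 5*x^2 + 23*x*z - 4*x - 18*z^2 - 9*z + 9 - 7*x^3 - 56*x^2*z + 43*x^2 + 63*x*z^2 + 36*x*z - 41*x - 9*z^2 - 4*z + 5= -7*x^3 + 38*x^2 - 43*x + z^2*(63*x - 27) + z*(-56*x^2 + 59*x - 15) + 12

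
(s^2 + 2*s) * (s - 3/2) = s^3 + s^2/2 - 3*s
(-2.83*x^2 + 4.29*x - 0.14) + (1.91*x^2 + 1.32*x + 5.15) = -0.92*x^2 + 5.61*x + 5.01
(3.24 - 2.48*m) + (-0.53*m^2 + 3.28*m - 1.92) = -0.53*m^2 + 0.8*m + 1.32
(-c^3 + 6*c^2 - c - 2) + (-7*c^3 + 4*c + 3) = -8*c^3 + 6*c^2 + 3*c + 1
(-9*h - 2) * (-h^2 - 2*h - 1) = 9*h^3 + 20*h^2 + 13*h + 2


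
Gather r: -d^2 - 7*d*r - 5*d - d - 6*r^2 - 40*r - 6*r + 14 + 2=-d^2 - 6*d - 6*r^2 + r*(-7*d - 46) + 16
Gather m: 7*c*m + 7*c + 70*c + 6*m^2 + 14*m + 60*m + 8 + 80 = 77*c + 6*m^2 + m*(7*c + 74) + 88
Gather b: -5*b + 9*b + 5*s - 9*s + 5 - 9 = 4*b - 4*s - 4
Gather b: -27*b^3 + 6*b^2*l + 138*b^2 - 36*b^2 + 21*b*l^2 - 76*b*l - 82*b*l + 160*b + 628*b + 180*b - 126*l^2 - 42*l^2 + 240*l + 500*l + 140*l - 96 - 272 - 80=-27*b^3 + b^2*(6*l + 102) + b*(21*l^2 - 158*l + 968) - 168*l^2 + 880*l - 448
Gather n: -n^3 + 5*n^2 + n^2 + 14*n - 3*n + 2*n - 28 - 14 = -n^3 + 6*n^2 + 13*n - 42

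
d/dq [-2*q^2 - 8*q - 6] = -4*q - 8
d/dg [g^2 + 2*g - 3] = 2*g + 2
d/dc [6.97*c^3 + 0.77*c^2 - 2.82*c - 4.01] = 20.91*c^2 + 1.54*c - 2.82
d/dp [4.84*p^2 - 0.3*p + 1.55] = 9.68*p - 0.3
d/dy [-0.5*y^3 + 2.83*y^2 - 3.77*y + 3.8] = -1.5*y^2 + 5.66*y - 3.77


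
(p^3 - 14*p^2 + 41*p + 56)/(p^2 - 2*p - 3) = (p^2 - 15*p + 56)/(p - 3)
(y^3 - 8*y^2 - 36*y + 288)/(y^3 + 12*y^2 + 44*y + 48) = (y^2 - 14*y + 48)/(y^2 + 6*y + 8)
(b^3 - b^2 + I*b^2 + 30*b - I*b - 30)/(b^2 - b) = b + I + 30/b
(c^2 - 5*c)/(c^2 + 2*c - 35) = c/(c + 7)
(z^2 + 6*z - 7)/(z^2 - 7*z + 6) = (z + 7)/(z - 6)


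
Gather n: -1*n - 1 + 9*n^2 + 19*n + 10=9*n^2 + 18*n + 9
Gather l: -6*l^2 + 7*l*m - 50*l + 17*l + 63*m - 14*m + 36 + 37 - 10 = -6*l^2 + l*(7*m - 33) + 49*m + 63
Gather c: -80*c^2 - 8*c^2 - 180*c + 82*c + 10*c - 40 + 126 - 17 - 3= -88*c^2 - 88*c + 66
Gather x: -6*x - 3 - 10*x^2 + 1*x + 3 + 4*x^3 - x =4*x^3 - 10*x^2 - 6*x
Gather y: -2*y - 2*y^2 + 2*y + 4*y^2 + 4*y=2*y^2 + 4*y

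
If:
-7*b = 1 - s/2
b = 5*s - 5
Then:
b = -5/69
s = 68/69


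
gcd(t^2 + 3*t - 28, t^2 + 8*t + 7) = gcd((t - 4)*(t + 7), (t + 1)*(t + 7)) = t + 7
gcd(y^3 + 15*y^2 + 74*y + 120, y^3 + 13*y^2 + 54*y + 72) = y^2 + 10*y + 24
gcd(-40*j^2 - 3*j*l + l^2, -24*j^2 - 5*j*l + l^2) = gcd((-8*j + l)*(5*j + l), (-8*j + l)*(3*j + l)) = 8*j - l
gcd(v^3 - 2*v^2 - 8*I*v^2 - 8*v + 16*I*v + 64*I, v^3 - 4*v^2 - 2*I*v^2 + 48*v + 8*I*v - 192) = v^2 + v*(-4 - 8*I) + 32*I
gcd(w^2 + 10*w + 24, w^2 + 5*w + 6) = 1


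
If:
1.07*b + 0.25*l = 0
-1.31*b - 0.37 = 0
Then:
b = -0.28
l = 1.21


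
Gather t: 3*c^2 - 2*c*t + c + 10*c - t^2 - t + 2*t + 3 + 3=3*c^2 + 11*c - t^2 + t*(1 - 2*c) + 6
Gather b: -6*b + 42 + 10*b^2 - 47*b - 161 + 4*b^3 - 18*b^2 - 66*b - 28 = 4*b^3 - 8*b^2 - 119*b - 147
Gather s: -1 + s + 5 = s + 4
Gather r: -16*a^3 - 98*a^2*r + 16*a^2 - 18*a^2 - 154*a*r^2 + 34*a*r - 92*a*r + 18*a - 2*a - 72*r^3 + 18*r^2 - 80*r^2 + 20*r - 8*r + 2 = -16*a^3 - 2*a^2 + 16*a - 72*r^3 + r^2*(-154*a - 62) + r*(-98*a^2 - 58*a + 12) + 2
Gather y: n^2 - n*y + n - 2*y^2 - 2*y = n^2 + n - 2*y^2 + y*(-n - 2)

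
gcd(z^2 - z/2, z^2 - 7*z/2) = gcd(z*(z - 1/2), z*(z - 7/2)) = z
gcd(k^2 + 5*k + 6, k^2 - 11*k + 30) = 1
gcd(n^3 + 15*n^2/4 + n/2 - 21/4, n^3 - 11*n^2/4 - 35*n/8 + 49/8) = n^2 + 3*n/4 - 7/4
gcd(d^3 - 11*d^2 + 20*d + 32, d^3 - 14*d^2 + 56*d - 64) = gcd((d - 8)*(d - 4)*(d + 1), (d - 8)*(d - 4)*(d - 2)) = d^2 - 12*d + 32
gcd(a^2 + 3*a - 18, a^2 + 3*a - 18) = a^2 + 3*a - 18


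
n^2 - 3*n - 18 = (n - 6)*(n + 3)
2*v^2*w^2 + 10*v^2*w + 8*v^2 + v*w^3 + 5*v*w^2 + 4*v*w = (2*v + w)*(w + 4)*(v*w + v)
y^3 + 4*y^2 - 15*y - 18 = (y - 3)*(y + 1)*(y + 6)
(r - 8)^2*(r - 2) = r^3 - 18*r^2 + 96*r - 128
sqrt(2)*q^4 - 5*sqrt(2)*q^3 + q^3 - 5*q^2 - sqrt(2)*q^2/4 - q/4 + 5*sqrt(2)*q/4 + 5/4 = (q - 5)*(q - 1/2)*(q + 1/2)*(sqrt(2)*q + 1)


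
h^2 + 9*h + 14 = (h + 2)*(h + 7)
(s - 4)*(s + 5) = s^2 + s - 20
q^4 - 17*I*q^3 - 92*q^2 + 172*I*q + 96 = (q - 8*I)*(q - 6*I)*(q - 2*I)*(q - I)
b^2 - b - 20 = (b - 5)*(b + 4)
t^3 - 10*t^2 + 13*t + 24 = (t - 8)*(t - 3)*(t + 1)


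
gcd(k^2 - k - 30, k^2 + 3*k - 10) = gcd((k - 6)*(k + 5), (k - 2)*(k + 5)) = k + 5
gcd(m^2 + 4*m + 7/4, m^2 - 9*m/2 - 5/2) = m + 1/2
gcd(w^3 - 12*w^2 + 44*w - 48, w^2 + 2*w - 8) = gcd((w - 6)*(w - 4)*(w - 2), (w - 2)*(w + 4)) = w - 2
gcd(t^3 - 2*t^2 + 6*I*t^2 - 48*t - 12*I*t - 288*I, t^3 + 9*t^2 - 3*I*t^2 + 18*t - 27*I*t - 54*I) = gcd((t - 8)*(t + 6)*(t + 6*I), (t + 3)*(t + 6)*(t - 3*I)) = t + 6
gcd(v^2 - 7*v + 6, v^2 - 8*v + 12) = v - 6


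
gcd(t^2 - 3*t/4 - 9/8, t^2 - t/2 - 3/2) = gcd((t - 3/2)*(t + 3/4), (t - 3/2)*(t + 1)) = t - 3/2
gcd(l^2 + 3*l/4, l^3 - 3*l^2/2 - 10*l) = l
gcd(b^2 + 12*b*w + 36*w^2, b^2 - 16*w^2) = 1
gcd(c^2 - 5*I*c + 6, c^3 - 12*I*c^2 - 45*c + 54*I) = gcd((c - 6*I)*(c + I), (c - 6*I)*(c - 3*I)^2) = c - 6*I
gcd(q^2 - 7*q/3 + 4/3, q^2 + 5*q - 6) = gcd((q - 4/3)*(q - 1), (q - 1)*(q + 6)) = q - 1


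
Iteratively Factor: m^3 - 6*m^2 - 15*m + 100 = (m - 5)*(m^2 - m - 20) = (m - 5)*(m + 4)*(m - 5)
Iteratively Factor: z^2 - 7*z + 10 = (z - 5)*(z - 2)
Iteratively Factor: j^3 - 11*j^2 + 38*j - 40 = (j - 4)*(j^2 - 7*j + 10) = (j - 5)*(j - 4)*(j - 2)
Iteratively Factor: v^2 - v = (v)*(v - 1)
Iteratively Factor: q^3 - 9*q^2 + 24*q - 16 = (q - 4)*(q^2 - 5*q + 4) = (q - 4)^2*(q - 1)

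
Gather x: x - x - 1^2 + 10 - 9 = 0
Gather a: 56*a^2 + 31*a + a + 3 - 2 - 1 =56*a^2 + 32*a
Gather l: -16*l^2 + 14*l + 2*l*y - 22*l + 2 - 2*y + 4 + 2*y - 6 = -16*l^2 + l*(2*y - 8)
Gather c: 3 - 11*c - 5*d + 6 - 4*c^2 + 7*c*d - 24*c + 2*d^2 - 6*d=-4*c^2 + c*(7*d - 35) + 2*d^2 - 11*d + 9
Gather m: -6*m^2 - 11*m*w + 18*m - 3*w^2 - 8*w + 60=-6*m^2 + m*(18 - 11*w) - 3*w^2 - 8*w + 60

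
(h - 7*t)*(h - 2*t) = h^2 - 9*h*t + 14*t^2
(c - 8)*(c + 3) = c^2 - 5*c - 24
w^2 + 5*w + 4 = (w + 1)*(w + 4)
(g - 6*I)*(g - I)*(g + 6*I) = g^3 - I*g^2 + 36*g - 36*I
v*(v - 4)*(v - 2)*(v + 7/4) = v^4 - 17*v^3/4 - 5*v^2/2 + 14*v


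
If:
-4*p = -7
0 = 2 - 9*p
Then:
No Solution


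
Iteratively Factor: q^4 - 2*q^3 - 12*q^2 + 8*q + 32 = (q - 2)*(q^3 - 12*q - 16) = (q - 2)*(q + 2)*(q^2 - 2*q - 8) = (q - 4)*(q - 2)*(q + 2)*(q + 2)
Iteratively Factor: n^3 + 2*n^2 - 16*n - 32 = (n + 4)*(n^2 - 2*n - 8) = (n - 4)*(n + 4)*(n + 2)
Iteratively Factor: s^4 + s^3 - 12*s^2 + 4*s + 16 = (s + 4)*(s^3 - 3*s^2 + 4) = (s - 2)*(s + 4)*(s^2 - s - 2) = (s - 2)*(s + 1)*(s + 4)*(s - 2)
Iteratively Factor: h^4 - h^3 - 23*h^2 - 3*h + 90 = (h + 3)*(h^3 - 4*h^2 - 11*h + 30) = (h - 2)*(h + 3)*(h^2 - 2*h - 15) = (h - 5)*(h - 2)*(h + 3)*(h + 3)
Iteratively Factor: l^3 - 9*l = (l + 3)*(l^2 - 3*l) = l*(l + 3)*(l - 3)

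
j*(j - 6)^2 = j^3 - 12*j^2 + 36*j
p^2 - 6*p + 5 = (p - 5)*(p - 1)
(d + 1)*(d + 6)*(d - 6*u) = d^3 - 6*d^2*u + 7*d^2 - 42*d*u + 6*d - 36*u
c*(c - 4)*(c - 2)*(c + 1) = c^4 - 5*c^3 + 2*c^2 + 8*c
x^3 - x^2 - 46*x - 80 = (x - 8)*(x + 2)*(x + 5)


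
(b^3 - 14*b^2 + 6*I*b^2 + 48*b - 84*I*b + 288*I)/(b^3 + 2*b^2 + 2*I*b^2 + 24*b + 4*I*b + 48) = (b^2 - 14*b + 48)/(b^2 + b*(2 - 4*I) - 8*I)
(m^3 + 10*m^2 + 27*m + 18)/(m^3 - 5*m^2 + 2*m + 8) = (m^2 + 9*m + 18)/(m^2 - 6*m + 8)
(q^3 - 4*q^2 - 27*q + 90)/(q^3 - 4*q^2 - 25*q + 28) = (q^3 - 4*q^2 - 27*q + 90)/(q^3 - 4*q^2 - 25*q + 28)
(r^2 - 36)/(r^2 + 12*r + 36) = (r - 6)/(r + 6)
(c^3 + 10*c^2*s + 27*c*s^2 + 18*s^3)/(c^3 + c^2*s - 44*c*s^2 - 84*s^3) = (-c^2 - 4*c*s - 3*s^2)/(-c^2 + 5*c*s + 14*s^2)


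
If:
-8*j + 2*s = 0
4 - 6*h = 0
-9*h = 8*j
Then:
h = 2/3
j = -3/4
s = -3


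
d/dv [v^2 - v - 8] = 2*v - 1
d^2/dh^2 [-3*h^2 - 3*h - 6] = -6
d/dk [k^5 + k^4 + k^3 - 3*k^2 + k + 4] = 5*k^4 + 4*k^3 + 3*k^2 - 6*k + 1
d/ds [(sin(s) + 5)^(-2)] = -2*cos(s)/(sin(s) + 5)^3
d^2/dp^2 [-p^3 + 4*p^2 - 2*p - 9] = 8 - 6*p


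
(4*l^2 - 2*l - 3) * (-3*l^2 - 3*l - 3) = -12*l^4 - 6*l^3 + 3*l^2 + 15*l + 9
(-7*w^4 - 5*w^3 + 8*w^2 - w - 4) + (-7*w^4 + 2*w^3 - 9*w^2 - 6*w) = -14*w^4 - 3*w^3 - w^2 - 7*w - 4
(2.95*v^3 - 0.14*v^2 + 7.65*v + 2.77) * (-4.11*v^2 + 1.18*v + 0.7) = -12.1245*v^5 + 4.0564*v^4 - 29.5417*v^3 - 2.4557*v^2 + 8.6236*v + 1.939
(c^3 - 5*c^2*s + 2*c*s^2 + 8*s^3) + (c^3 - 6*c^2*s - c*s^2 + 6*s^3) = 2*c^3 - 11*c^2*s + c*s^2 + 14*s^3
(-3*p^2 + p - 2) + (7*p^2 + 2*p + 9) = 4*p^2 + 3*p + 7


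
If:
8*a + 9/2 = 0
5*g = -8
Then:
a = -9/16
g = -8/5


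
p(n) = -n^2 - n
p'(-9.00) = 17.00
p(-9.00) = -72.00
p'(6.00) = -13.00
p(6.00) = -42.00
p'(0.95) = -2.90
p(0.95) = -1.85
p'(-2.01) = 3.02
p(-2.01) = -2.03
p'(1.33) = -3.66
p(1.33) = -3.10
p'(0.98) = -2.96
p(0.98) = -1.94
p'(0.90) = -2.80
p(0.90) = -1.71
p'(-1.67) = 2.34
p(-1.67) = -1.12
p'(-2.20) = 3.40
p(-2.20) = -2.64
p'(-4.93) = 8.86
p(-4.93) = -19.37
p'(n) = -2*n - 1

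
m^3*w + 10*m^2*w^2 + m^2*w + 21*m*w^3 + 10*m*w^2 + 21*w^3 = (m + 3*w)*(m + 7*w)*(m*w + w)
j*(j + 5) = j^2 + 5*j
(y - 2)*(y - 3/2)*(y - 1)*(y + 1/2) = y^4 - 4*y^3 + 17*y^2/4 + y/4 - 3/2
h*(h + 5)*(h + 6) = h^3 + 11*h^2 + 30*h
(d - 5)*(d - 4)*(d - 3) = d^3 - 12*d^2 + 47*d - 60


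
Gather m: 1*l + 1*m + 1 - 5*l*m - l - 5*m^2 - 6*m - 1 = -5*m^2 + m*(-5*l - 5)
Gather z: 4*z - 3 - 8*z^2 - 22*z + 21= -8*z^2 - 18*z + 18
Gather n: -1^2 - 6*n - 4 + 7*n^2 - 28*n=7*n^2 - 34*n - 5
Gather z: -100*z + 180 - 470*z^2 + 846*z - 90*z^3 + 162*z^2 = -90*z^3 - 308*z^2 + 746*z + 180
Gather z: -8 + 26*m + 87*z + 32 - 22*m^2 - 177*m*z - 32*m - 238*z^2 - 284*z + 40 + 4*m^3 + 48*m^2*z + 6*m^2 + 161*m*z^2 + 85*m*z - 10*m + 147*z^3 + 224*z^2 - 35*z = 4*m^3 - 16*m^2 - 16*m + 147*z^3 + z^2*(161*m - 14) + z*(48*m^2 - 92*m - 232) + 64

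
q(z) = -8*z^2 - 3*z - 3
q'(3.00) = -51.00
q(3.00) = -84.00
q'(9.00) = -147.00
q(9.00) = -678.00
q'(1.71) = -30.36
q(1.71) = -31.52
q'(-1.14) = 15.24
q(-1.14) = -9.98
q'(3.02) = -51.32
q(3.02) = -85.02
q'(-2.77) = 41.32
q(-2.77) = -56.07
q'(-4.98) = 76.68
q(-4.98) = -186.46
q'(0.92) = -17.72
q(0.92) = -12.53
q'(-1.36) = 18.76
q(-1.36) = -13.72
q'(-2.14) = 31.24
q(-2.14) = -33.22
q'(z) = -16*z - 3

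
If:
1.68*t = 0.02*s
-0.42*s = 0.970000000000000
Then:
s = -2.31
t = -0.03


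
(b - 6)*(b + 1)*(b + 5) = b^3 - 31*b - 30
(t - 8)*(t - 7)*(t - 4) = t^3 - 19*t^2 + 116*t - 224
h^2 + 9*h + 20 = (h + 4)*(h + 5)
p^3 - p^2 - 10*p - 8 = (p - 4)*(p + 1)*(p + 2)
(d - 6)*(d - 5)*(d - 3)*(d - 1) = d^4 - 15*d^3 + 77*d^2 - 153*d + 90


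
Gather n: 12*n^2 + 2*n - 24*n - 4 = 12*n^2 - 22*n - 4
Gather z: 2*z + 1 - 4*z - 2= -2*z - 1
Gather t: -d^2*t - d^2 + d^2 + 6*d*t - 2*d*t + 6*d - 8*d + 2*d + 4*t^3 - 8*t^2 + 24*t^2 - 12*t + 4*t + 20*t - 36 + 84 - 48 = 4*t^3 + 16*t^2 + t*(-d^2 + 4*d + 12)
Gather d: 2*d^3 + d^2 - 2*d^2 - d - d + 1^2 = 2*d^3 - d^2 - 2*d + 1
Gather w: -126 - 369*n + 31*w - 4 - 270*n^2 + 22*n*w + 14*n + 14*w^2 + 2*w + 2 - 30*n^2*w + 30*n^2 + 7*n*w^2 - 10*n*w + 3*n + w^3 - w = -240*n^2 - 352*n + w^3 + w^2*(7*n + 14) + w*(-30*n^2 + 12*n + 32) - 128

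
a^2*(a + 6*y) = a^3 + 6*a^2*y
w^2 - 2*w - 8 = (w - 4)*(w + 2)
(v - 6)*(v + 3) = v^2 - 3*v - 18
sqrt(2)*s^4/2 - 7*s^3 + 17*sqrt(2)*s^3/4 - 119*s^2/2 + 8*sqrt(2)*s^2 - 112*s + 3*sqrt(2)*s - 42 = (s + 1/2)*(s + 6)*(s - 7*sqrt(2))*(sqrt(2)*s/2 + sqrt(2))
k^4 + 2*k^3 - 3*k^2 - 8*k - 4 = (k - 2)*(k + 1)^2*(k + 2)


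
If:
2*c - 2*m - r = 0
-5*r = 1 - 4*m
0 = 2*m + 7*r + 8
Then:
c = -25/19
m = -33/38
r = -17/19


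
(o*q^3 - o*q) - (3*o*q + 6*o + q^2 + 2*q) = o*q^3 - 4*o*q - 6*o - q^2 - 2*q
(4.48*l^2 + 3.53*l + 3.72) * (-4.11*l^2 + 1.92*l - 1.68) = -18.4128*l^4 - 5.9067*l^3 - 16.038*l^2 + 1.212*l - 6.2496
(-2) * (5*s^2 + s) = -10*s^2 - 2*s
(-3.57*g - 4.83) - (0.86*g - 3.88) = -4.43*g - 0.95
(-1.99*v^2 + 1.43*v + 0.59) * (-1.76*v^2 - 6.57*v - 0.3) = 3.5024*v^4 + 10.5575*v^3 - 9.8365*v^2 - 4.3053*v - 0.177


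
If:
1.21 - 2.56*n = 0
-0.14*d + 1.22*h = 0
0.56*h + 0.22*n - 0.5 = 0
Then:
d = 6.16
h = 0.71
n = 0.47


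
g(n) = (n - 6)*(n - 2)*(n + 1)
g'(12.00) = 268.00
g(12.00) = 780.00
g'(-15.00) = 889.00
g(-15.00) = -4998.00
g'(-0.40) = 10.08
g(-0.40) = 9.22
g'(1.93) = -11.85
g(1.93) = 0.83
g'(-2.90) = 69.83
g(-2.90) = -82.86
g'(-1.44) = 30.38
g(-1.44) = -11.26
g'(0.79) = -5.19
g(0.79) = 11.28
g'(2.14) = -12.22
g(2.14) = -1.70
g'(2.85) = -11.53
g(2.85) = -10.31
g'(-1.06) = 22.21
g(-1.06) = -1.30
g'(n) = (n - 6)*(n - 2) + (n - 6)*(n + 1) + (n - 2)*(n + 1)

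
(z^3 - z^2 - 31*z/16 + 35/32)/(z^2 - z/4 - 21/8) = (8*z^2 + 6*z - 5)/(4*(2*z + 3))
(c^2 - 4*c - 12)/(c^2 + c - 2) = (c - 6)/(c - 1)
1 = 1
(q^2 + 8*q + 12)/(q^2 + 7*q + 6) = (q + 2)/(q + 1)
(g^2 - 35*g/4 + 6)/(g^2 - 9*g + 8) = (g - 3/4)/(g - 1)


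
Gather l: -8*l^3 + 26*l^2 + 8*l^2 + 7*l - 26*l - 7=-8*l^3 + 34*l^2 - 19*l - 7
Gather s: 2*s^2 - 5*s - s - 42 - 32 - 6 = 2*s^2 - 6*s - 80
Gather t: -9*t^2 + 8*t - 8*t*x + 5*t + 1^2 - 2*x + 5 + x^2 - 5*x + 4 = -9*t^2 + t*(13 - 8*x) + x^2 - 7*x + 10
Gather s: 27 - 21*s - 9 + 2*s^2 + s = 2*s^2 - 20*s + 18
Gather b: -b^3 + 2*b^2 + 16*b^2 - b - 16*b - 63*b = -b^3 + 18*b^2 - 80*b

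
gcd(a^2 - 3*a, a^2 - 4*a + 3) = a - 3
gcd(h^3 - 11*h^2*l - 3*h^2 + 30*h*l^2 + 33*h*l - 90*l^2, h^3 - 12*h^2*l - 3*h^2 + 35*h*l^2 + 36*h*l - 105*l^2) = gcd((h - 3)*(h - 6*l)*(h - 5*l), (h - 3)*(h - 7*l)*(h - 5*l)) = h^2 - 5*h*l - 3*h + 15*l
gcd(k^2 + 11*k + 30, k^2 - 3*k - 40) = k + 5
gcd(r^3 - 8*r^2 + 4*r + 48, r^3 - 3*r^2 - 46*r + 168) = r^2 - 10*r + 24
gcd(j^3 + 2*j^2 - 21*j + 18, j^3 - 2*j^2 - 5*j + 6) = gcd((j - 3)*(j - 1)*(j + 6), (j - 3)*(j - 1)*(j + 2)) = j^2 - 4*j + 3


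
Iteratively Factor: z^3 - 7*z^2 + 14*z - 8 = (z - 2)*(z^2 - 5*z + 4) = (z - 2)*(z - 1)*(z - 4)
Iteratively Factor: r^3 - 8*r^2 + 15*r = (r - 3)*(r^2 - 5*r) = (r - 5)*(r - 3)*(r)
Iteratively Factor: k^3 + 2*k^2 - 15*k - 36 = (k + 3)*(k^2 - k - 12) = (k + 3)^2*(k - 4)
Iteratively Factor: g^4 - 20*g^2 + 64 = (g + 4)*(g^3 - 4*g^2 - 4*g + 16) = (g - 2)*(g + 4)*(g^2 - 2*g - 8) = (g - 4)*(g - 2)*(g + 4)*(g + 2)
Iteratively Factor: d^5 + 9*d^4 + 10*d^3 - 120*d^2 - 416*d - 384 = (d - 4)*(d^4 + 13*d^3 + 62*d^2 + 128*d + 96) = (d - 4)*(d + 3)*(d^3 + 10*d^2 + 32*d + 32) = (d - 4)*(d + 3)*(d + 4)*(d^2 + 6*d + 8) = (d - 4)*(d + 2)*(d + 3)*(d + 4)*(d + 4)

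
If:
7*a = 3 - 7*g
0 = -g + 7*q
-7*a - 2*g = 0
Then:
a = -6/35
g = 3/5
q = 3/35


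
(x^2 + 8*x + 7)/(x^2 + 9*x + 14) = (x + 1)/(x + 2)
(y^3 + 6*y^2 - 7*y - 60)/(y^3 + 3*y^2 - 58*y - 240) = (y^2 + y - 12)/(y^2 - 2*y - 48)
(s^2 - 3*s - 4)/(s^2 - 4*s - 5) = (s - 4)/(s - 5)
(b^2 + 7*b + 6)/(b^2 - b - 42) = (b + 1)/(b - 7)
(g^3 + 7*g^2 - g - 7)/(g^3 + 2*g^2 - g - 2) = (g + 7)/(g + 2)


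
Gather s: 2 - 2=0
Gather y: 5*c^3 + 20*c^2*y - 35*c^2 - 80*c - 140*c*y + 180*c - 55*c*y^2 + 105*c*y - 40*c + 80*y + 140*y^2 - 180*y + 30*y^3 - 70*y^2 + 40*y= 5*c^3 - 35*c^2 + 60*c + 30*y^3 + y^2*(70 - 55*c) + y*(20*c^2 - 35*c - 60)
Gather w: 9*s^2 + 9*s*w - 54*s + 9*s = 9*s^2 + 9*s*w - 45*s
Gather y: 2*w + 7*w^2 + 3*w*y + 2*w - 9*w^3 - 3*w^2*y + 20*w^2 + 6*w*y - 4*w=-9*w^3 + 27*w^2 + y*(-3*w^2 + 9*w)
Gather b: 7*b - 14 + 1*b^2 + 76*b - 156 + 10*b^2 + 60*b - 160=11*b^2 + 143*b - 330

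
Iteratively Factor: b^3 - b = (b)*(b^2 - 1) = b*(b + 1)*(b - 1)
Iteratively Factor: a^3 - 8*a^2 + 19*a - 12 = (a - 4)*(a^2 - 4*a + 3) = (a - 4)*(a - 1)*(a - 3)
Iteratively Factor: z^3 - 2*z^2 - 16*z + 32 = (z + 4)*(z^2 - 6*z + 8) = (z - 4)*(z + 4)*(z - 2)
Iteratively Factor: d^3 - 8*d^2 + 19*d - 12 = (d - 1)*(d^2 - 7*d + 12) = (d - 3)*(d - 1)*(d - 4)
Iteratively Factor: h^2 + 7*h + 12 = (h + 3)*(h + 4)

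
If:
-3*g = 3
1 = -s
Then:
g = -1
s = -1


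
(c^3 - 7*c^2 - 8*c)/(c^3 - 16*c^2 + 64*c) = (c + 1)/(c - 8)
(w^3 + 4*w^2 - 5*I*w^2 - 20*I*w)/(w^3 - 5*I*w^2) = (w + 4)/w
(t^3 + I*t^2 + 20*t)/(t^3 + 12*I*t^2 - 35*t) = (t - 4*I)/(t + 7*I)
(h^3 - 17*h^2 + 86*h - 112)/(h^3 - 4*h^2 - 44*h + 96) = (h - 7)/(h + 6)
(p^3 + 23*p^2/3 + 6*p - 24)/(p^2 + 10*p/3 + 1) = (3*p^2 + 14*p - 24)/(3*p + 1)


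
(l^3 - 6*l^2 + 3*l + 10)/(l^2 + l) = l - 7 + 10/l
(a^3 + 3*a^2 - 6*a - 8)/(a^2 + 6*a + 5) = (a^2 + 2*a - 8)/(a + 5)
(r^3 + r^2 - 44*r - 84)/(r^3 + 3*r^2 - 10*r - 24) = (r^2 - r - 42)/(r^2 + r - 12)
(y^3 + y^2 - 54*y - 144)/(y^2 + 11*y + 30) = (y^2 - 5*y - 24)/(y + 5)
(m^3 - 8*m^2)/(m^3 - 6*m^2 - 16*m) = m/(m + 2)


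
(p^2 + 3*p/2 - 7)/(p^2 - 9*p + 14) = (p + 7/2)/(p - 7)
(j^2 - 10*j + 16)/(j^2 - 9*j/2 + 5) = 2*(j - 8)/(2*j - 5)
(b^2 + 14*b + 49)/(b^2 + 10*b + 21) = (b + 7)/(b + 3)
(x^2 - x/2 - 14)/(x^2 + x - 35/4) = 2*(x - 4)/(2*x - 5)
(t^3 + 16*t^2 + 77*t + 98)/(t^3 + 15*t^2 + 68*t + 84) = (t + 7)/(t + 6)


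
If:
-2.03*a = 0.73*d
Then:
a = -0.359605911330049*d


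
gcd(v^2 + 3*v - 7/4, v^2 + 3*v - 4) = 1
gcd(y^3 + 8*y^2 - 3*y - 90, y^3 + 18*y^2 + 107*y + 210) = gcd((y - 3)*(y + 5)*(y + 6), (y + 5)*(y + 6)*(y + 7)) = y^2 + 11*y + 30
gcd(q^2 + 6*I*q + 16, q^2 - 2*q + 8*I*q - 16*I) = q + 8*I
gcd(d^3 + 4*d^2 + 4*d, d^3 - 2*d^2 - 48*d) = d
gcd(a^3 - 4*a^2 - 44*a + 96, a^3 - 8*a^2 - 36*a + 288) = a^2 - 2*a - 48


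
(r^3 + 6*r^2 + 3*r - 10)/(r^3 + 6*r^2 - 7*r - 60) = (r^2 + r - 2)/(r^2 + r - 12)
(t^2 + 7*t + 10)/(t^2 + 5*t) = (t + 2)/t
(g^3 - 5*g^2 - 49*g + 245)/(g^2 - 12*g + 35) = g + 7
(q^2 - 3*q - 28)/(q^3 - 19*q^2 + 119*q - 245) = (q + 4)/(q^2 - 12*q + 35)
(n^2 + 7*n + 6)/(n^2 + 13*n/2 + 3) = 2*(n + 1)/(2*n + 1)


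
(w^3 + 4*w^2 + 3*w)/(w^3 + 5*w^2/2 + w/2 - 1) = 2*w*(w + 3)/(2*w^2 + 3*w - 2)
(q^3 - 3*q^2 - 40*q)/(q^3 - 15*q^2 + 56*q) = (q + 5)/(q - 7)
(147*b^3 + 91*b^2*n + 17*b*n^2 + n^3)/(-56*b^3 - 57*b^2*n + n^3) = (-21*b^2 - 10*b*n - n^2)/(8*b^2 + 7*b*n - n^2)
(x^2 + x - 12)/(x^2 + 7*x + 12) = (x - 3)/(x + 3)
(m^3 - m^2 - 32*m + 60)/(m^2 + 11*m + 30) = (m^2 - 7*m + 10)/(m + 5)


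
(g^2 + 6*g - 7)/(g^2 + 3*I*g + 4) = (g^2 + 6*g - 7)/(g^2 + 3*I*g + 4)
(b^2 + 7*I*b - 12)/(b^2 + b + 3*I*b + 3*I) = (b + 4*I)/(b + 1)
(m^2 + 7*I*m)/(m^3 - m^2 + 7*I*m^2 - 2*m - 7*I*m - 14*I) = m/(m^2 - m - 2)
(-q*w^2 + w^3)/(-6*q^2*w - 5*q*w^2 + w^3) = w*(q - w)/(6*q^2 + 5*q*w - w^2)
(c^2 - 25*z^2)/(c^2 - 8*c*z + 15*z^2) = (-c - 5*z)/(-c + 3*z)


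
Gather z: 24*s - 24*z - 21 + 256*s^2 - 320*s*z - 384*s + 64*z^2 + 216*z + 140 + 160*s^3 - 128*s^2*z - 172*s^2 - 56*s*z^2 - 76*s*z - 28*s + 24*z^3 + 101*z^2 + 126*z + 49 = 160*s^3 + 84*s^2 - 388*s + 24*z^3 + z^2*(165 - 56*s) + z*(-128*s^2 - 396*s + 318) + 168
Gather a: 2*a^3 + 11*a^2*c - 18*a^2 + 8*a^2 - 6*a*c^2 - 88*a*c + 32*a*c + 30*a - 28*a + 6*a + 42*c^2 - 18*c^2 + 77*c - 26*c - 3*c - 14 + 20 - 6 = 2*a^3 + a^2*(11*c - 10) + a*(-6*c^2 - 56*c + 8) + 24*c^2 + 48*c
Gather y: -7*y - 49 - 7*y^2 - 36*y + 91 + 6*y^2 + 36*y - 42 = -y^2 - 7*y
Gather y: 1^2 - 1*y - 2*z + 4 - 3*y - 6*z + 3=-4*y - 8*z + 8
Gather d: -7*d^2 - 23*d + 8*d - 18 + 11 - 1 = -7*d^2 - 15*d - 8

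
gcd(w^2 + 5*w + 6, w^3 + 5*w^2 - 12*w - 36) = w + 2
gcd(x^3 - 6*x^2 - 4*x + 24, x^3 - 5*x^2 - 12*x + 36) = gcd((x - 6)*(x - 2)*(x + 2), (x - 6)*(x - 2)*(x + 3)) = x^2 - 8*x + 12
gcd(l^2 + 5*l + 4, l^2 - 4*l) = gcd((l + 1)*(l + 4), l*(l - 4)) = 1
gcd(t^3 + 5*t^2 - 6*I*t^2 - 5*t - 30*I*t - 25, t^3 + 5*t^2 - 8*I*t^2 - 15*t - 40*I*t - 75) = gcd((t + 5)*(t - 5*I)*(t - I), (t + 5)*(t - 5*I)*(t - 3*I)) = t^2 + t*(5 - 5*I) - 25*I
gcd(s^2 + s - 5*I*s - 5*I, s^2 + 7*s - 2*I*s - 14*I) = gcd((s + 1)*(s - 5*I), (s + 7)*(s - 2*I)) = 1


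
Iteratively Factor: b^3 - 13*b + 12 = (b + 4)*(b^2 - 4*b + 3) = (b - 3)*(b + 4)*(b - 1)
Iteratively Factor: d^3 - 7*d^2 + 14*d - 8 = (d - 4)*(d^2 - 3*d + 2) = (d - 4)*(d - 2)*(d - 1)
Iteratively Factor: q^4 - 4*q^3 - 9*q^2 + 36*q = (q + 3)*(q^3 - 7*q^2 + 12*q) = (q - 4)*(q + 3)*(q^2 - 3*q) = (q - 4)*(q - 3)*(q + 3)*(q)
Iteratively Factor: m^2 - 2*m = (m)*(m - 2)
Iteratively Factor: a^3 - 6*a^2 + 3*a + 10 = (a + 1)*(a^2 - 7*a + 10) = (a - 5)*(a + 1)*(a - 2)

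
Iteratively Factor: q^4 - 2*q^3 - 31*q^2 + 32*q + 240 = (q - 5)*(q^3 + 3*q^2 - 16*q - 48) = (q - 5)*(q + 4)*(q^2 - q - 12) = (q - 5)*(q - 4)*(q + 4)*(q + 3)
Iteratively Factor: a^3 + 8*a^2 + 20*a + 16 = (a + 2)*(a^2 + 6*a + 8) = (a + 2)*(a + 4)*(a + 2)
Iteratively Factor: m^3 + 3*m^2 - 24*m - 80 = (m + 4)*(m^2 - m - 20) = (m - 5)*(m + 4)*(m + 4)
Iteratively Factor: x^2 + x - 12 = (x - 3)*(x + 4)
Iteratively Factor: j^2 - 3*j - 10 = (j + 2)*(j - 5)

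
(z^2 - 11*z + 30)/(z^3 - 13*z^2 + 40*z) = (z - 6)/(z*(z - 8))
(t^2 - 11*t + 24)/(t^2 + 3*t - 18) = (t - 8)/(t + 6)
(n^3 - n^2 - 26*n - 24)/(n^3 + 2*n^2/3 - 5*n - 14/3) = 3*(n^2 - 2*n - 24)/(3*n^2 - n - 14)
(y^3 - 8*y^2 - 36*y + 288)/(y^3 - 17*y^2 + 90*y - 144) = (y + 6)/(y - 3)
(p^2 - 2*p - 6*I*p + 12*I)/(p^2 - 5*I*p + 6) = (p - 2)/(p + I)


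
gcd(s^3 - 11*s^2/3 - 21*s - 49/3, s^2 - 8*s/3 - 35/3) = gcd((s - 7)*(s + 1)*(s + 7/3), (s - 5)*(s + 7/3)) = s + 7/3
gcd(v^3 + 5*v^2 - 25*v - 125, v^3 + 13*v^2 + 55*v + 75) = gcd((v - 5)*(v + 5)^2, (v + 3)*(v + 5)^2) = v^2 + 10*v + 25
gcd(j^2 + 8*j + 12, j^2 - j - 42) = j + 6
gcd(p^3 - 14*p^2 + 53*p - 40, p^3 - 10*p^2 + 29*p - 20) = p^2 - 6*p + 5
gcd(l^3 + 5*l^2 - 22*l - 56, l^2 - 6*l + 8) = l - 4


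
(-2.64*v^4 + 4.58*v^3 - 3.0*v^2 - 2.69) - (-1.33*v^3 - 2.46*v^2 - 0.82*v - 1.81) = -2.64*v^4 + 5.91*v^3 - 0.54*v^2 + 0.82*v - 0.88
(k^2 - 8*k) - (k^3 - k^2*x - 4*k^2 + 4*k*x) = -k^3 + k^2*x + 5*k^2 - 4*k*x - 8*k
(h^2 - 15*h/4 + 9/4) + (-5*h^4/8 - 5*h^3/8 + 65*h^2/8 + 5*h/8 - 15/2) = -5*h^4/8 - 5*h^3/8 + 73*h^2/8 - 25*h/8 - 21/4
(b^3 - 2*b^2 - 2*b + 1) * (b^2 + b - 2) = b^5 - b^4 - 6*b^3 + 3*b^2 + 5*b - 2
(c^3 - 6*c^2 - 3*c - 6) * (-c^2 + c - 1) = -c^5 + 7*c^4 - 4*c^3 + 9*c^2 - 3*c + 6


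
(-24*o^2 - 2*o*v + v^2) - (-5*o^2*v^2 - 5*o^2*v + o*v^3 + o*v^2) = 5*o^2*v^2 + 5*o^2*v - 24*o^2 - o*v^3 - o*v^2 - 2*o*v + v^2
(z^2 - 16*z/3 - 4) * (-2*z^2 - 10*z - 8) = -2*z^4 + 2*z^3/3 + 160*z^2/3 + 248*z/3 + 32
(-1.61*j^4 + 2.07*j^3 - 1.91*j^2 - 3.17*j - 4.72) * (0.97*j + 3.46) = -1.5617*j^5 - 3.5627*j^4 + 5.3095*j^3 - 9.6835*j^2 - 15.5466*j - 16.3312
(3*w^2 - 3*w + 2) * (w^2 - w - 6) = 3*w^4 - 6*w^3 - 13*w^2 + 16*w - 12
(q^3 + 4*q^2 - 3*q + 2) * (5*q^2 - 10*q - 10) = 5*q^5 + 10*q^4 - 65*q^3 + 10*q - 20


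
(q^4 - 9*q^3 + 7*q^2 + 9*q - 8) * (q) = q^5 - 9*q^4 + 7*q^3 + 9*q^2 - 8*q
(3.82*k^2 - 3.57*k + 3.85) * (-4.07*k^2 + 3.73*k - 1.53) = -15.5474*k^4 + 28.7785*k^3 - 34.8302*k^2 + 19.8226*k - 5.8905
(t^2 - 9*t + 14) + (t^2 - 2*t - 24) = 2*t^2 - 11*t - 10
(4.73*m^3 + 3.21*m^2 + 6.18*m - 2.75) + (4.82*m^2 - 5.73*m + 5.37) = 4.73*m^3 + 8.03*m^2 + 0.449999999999999*m + 2.62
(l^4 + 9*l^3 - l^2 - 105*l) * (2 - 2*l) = -2*l^5 - 16*l^4 + 20*l^3 + 208*l^2 - 210*l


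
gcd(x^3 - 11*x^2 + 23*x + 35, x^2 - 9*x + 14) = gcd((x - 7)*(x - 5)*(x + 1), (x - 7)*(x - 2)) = x - 7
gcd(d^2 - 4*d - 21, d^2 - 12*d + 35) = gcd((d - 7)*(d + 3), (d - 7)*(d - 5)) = d - 7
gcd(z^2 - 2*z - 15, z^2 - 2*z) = 1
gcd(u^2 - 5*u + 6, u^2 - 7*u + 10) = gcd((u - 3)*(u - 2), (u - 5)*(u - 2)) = u - 2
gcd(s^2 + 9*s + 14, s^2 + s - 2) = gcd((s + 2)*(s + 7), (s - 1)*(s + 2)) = s + 2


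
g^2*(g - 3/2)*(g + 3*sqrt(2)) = g^4 - 3*g^3/2 + 3*sqrt(2)*g^3 - 9*sqrt(2)*g^2/2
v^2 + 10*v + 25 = (v + 5)^2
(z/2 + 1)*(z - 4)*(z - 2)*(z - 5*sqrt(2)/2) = z^4/2 - 2*z^3 - 5*sqrt(2)*z^3/4 - 2*z^2 + 5*sqrt(2)*z^2 + 5*sqrt(2)*z + 8*z - 20*sqrt(2)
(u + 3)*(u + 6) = u^2 + 9*u + 18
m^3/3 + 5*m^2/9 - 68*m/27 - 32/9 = (m/3 + 1)*(m - 8/3)*(m + 4/3)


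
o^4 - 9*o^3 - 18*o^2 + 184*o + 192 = (o - 8)*(o - 6)*(o + 1)*(o + 4)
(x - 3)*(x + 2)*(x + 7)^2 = x^4 + 13*x^3 + 29*x^2 - 133*x - 294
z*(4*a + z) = 4*a*z + z^2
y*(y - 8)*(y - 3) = y^3 - 11*y^2 + 24*y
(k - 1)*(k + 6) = k^2 + 5*k - 6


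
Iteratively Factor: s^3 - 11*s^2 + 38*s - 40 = (s - 5)*(s^2 - 6*s + 8) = (s - 5)*(s - 4)*(s - 2)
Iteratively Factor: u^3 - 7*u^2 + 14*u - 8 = (u - 4)*(u^2 - 3*u + 2) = (u - 4)*(u - 1)*(u - 2)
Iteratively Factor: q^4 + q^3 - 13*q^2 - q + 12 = (q - 1)*(q^3 + 2*q^2 - 11*q - 12) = (q - 1)*(q + 4)*(q^2 - 2*q - 3) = (q - 1)*(q + 1)*(q + 4)*(q - 3)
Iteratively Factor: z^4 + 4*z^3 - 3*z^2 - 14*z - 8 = (z + 1)*(z^3 + 3*z^2 - 6*z - 8) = (z + 1)^2*(z^2 + 2*z - 8) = (z + 1)^2*(z + 4)*(z - 2)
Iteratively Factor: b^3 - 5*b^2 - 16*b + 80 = (b - 5)*(b^2 - 16) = (b - 5)*(b + 4)*(b - 4)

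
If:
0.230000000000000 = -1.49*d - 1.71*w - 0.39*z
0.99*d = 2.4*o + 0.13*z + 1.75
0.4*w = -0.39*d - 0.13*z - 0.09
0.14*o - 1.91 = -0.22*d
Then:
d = 7.01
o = 2.62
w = -4.32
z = -8.43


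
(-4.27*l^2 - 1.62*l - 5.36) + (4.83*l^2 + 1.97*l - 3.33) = 0.56*l^2 + 0.35*l - 8.69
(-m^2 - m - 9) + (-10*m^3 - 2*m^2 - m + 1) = -10*m^3 - 3*m^2 - 2*m - 8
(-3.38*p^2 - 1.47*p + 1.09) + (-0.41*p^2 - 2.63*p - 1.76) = -3.79*p^2 - 4.1*p - 0.67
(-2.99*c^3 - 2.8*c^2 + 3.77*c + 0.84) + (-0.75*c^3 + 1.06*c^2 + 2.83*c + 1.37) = -3.74*c^3 - 1.74*c^2 + 6.6*c + 2.21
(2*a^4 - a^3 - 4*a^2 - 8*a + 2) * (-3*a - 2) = -6*a^5 - a^4 + 14*a^3 + 32*a^2 + 10*a - 4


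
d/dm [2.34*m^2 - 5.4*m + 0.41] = 4.68*m - 5.4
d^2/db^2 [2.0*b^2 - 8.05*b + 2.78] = 4.00000000000000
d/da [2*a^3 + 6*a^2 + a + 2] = 6*a^2 + 12*a + 1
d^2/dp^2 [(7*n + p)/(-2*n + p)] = -18*n/(2*n - p)^3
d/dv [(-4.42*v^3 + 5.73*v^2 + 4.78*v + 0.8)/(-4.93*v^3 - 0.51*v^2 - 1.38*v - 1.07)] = (30.5031*v^4 + 59.33*v^3 + 20.5506*v^2 - 11.4462*v - 4.0106)/(24.3049*v^6 + 5.0286*v^5 + 13.8669*v^4 + 11.9578*v^3 + 2.9958*v^2 + 2.9532*v + 1.1449)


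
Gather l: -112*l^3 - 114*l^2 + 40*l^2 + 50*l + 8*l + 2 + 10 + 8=-112*l^3 - 74*l^2 + 58*l + 20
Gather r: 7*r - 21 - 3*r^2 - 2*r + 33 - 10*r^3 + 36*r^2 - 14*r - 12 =-10*r^3 + 33*r^2 - 9*r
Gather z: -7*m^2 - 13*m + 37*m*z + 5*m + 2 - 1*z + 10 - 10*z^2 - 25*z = -7*m^2 - 8*m - 10*z^2 + z*(37*m - 26) + 12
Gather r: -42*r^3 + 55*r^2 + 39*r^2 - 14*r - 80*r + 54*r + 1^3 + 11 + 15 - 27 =-42*r^3 + 94*r^2 - 40*r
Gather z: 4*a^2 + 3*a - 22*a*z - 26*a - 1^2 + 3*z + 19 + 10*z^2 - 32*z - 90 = 4*a^2 - 23*a + 10*z^2 + z*(-22*a - 29) - 72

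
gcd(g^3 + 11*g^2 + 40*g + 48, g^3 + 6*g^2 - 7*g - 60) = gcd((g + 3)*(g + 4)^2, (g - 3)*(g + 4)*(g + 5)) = g + 4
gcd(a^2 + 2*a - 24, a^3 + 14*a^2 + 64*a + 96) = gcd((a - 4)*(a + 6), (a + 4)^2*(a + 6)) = a + 6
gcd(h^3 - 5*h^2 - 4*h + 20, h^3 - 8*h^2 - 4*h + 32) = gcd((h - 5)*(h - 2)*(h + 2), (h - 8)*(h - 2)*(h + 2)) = h^2 - 4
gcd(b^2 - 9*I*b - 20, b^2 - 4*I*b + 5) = b - 5*I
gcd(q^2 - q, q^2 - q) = q^2 - q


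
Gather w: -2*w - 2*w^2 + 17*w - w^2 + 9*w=-3*w^2 + 24*w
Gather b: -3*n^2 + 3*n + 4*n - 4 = -3*n^2 + 7*n - 4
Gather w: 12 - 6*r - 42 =-6*r - 30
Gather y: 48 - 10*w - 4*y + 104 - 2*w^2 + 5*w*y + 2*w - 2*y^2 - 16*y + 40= -2*w^2 - 8*w - 2*y^2 + y*(5*w - 20) + 192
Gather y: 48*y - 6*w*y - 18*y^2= -18*y^2 + y*(48 - 6*w)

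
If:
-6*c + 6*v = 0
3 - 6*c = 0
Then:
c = 1/2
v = 1/2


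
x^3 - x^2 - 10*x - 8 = (x - 4)*(x + 1)*(x + 2)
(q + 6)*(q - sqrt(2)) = q^2 - sqrt(2)*q + 6*q - 6*sqrt(2)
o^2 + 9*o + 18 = (o + 3)*(o + 6)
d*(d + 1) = d^2 + d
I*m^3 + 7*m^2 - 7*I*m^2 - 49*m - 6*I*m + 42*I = (m - 7)*(m - 6*I)*(I*m + 1)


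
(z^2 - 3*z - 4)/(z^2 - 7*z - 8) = (z - 4)/(z - 8)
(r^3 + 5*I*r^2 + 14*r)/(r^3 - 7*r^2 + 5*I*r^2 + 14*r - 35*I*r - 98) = r/(r - 7)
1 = 1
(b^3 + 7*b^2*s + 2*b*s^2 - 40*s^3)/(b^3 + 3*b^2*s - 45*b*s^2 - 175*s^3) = (-b^2 - 2*b*s + 8*s^2)/(-b^2 + 2*b*s + 35*s^2)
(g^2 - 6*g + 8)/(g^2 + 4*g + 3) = (g^2 - 6*g + 8)/(g^2 + 4*g + 3)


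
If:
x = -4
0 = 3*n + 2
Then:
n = -2/3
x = -4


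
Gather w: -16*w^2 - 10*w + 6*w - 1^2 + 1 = -16*w^2 - 4*w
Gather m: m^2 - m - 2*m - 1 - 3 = m^2 - 3*m - 4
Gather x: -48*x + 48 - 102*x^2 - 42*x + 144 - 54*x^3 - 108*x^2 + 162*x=-54*x^3 - 210*x^2 + 72*x + 192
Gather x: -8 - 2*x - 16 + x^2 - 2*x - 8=x^2 - 4*x - 32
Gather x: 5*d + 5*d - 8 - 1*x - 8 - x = 10*d - 2*x - 16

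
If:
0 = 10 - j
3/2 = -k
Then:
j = 10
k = -3/2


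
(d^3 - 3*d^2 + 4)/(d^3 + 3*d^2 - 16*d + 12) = (d^2 - d - 2)/(d^2 + 5*d - 6)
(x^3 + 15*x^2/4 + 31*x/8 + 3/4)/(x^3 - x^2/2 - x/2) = (8*x^3 + 30*x^2 + 31*x + 6)/(4*x*(2*x^2 - x - 1))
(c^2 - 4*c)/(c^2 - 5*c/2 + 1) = 2*c*(c - 4)/(2*c^2 - 5*c + 2)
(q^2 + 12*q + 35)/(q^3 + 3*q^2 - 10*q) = (q + 7)/(q*(q - 2))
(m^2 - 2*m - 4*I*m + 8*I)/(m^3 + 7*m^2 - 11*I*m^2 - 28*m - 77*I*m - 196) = (m - 2)/(m^2 + 7*m*(1 - I) - 49*I)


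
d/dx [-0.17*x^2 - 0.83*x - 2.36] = -0.34*x - 0.83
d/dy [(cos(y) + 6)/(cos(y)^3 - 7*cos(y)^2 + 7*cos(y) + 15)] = (-165*cos(y) + 11*cos(2*y) + cos(3*y) + 65)*sin(y)/(2*(cos(y)^3 - 7*cos(y)^2 + 7*cos(y) + 15)^2)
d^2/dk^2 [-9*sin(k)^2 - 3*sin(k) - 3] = 3*sin(k) - 18*cos(2*k)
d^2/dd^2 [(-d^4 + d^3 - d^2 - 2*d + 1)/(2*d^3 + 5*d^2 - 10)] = 2*(-39*d^6 - 84*d^5 + 234*d^4 - 60*d^3 - 915*d^2 + 60*d - 50)/(8*d^9 + 60*d^8 + 150*d^7 + 5*d^6 - 600*d^5 - 750*d^4 + 600*d^3 + 1500*d^2 - 1000)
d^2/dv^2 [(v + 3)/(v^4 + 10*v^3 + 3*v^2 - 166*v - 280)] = 2*(4*(v + 3)*(2*v^3 + 15*v^2 + 3*v - 83)^2 + (-4*v^3 - 30*v^2 - 6*v - 3*(v + 3)*(2*v^2 + 10*v + 1) + 166)*(v^4 + 10*v^3 + 3*v^2 - 166*v - 280))/(v^4 + 10*v^3 + 3*v^2 - 166*v - 280)^3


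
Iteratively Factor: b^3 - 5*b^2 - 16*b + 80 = (b - 4)*(b^2 - b - 20) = (b - 4)*(b + 4)*(b - 5)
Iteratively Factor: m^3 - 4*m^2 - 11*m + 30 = (m - 2)*(m^2 - 2*m - 15) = (m - 2)*(m + 3)*(m - 5)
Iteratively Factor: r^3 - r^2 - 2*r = (r + 1)*(r^2 - 2*r) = r*(r + 1)*(r - 2)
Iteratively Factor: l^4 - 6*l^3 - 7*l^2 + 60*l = (l)*(l^3 - 6*l^2 - 7*l + 60) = l*(l - 4)*(l^2 - 2*l - 15) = l*(l - 5)*(l - 4)*(l + 3)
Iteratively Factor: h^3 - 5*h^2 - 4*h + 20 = (h + 2)*(h^2 - 7*h + 10) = (h - 2)*(h + 2)*(h - 5)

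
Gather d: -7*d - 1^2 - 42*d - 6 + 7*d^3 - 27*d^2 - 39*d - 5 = 7*d^3 - 27*d^2 - 88*d - 12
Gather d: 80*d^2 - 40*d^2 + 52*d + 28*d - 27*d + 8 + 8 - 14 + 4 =40*d^2 + 53*d + 6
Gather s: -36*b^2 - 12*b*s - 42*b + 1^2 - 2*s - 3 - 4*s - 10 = -36*b^2 - 42*b + s*(-12*b - 6) - 12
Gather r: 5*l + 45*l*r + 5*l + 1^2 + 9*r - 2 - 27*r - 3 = 10*l + r*(45*l - 18) - 4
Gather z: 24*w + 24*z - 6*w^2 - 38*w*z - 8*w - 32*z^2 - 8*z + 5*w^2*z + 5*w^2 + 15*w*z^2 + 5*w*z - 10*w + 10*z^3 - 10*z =-w^2 + 6*w + 10*z^3 + z^2*(15*w - 32) + z*(5*w^2 - 33*w + 6)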